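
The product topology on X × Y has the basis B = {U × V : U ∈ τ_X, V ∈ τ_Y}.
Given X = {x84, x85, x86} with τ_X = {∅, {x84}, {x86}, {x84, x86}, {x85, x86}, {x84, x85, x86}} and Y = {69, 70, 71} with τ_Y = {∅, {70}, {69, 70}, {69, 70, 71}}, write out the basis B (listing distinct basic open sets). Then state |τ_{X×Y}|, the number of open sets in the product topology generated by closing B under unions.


Basis B = {∅ × ∅, {x84} × {70}, {x86} × {70}, {x84} × {69, 70}, {x84, x86} × {70}, {x85, x86} × {70}, {x86} × {69, 70}, {x84} × {69, 70, 71}, {x84, x85, x86} × {70}, {x86} × {69, 70, 71}, {x84, x86} × {69, 70}, {x85, x86} × {69, 70}, {x84, x86} × {69, 70, 71}, {x84, x85, x86} × {69, 70}, {x85, x86} × {69, 70, 71}, {x84, x85, x86} × {69, 70, 71}}; |τ_{X×Y}| = 40.

Enumerate products U × V with U ∈ τ_X, V ∈ τ_Y (deduplicated):
  ∅ × ∅ = {} (∅)
  {x84} × {70} = {(x84,70)}
  {x86} × {70} = {(x86,70)}
  {x84} × {69, 70} = {(x84,69), (x84,70)}
  {x84, x86} × {70} = {(x84,70), (x86,70)}
  {x85, x86} × {70} = {(x85,70), (x86,70)}
  {x86} × {69, 70} = {(x86,69), (x86,70)}
  {x84} × {69, 70, 71} = {(x84,69), (x84,70), (x84,71)}
  {x84, x85, x86} × {70} = {(x84,70), (x85,70), (x86,70)}
  {x86} × {69, 70, 71} = {(x86,69), (x86,70), (x86,71)}
  {x84, x86} × {69, 70} = {(x84,69), (x84,70), (x86,69), (x86,70)}
  {x85, x86} × {69, 70} = {(x85,69), (x85,70), (x86,69), (x86,70)}
  {x84, x86} × {69, 70, 71} = {(x84,69), (x84,70), (x84,71), (x86,69), (x86,70), (x86,71)}
  {x84, x85, x86} × {69, 70} = {(x84,69), (x84,70), (x85,69), (x85,70), (x86,69), (x86,70)}
  {x85, x86} × {69, 70, 71} = {(x85,69), (x85,70), (x85,71), (x86,69), (x86,70), (x86,71)}
  {x84, x85, x86} × {69, 70, 71} = {(x84,69), (x84,70), (x84,71), (x85,69), (x85,70), (x85,71), (x86,69), (x86,70), (x86,71)}
These 16 distinct sets form the basis B.
Close under arbitrary unions to get τ_{X×Y}; counting gives |τ_{X×Y}| = 40.


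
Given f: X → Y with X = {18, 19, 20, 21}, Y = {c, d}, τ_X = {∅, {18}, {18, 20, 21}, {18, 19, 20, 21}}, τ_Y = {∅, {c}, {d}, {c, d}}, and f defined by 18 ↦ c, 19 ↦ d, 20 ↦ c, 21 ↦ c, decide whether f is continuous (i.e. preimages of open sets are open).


f is NOT continuous.

Compute f^{-1}(U) for each U ∈ τ_Y:
  U = ∅: f^{-1}(U) = ∅ ∈ τ_X ✓.
  U = {c}: f^{-1}(U) = {18, 20, 21} ∈ τ_X ✓.
  U = {d}: f^{-1}(U) = {19} ∉ τ_X ✗.
  U = {c, d}: f^{-1}(U) = {18, 19, 20, 21} ∈ τ_X ✓.
Found U = {d} with f^{-1}(U) = {19} not in τ_X. Therefore f is NOT continuous.


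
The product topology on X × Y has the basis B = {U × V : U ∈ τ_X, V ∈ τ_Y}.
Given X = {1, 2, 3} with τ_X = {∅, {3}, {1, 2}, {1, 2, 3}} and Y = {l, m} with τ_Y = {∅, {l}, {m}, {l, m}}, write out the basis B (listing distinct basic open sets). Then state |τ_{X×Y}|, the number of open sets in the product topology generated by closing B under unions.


Basis B = {∅ × ∅, {3} × {l}, {3} × {m}, {1, 2} × {l}, {1, 2} × {m}, {3} × {l, m}, {1, 2, 3} × {l}, {1, 2, 3} × {m}, {1, 2} × {l, m}, {1, 2, 3} × {l, m}}; |τ_{X×Y}| = 16.

Enumerate products U × V with U ∈ τ_X, V ∈ τ_Y (deduplicated):
  ∅ × ∅ = {} (∅)
  {3} × {l} = {(3,l)}
  {3} × {m} = {(3,m)}
  {1, 2} × {l} = {(1,l), (2,l)}
  {1, 2} × {m} = {(1,m), (2,m)}
  {3} × {l, m} = {(3,l), (3,m)}
  {1, 2, 3} × {l} = {(1,l), (2,l), (3,l)}
  {1, 2, 3} × {m} = {(1,m), (2,m), (3,m)}
  {1, 2} × {l, m} = {(1,l), (1,m), (2,l), (2,m)}
  {1, 2, 3} × {l, m} = {(1,l), (1,m), (2,l), (2,m), (3,l), (3,m)}
These 10 distinct sets form the basis B.
Close under arbitrary unions to get τ_{X×Y}; counting gives |τ_{X×Y}| = 16.


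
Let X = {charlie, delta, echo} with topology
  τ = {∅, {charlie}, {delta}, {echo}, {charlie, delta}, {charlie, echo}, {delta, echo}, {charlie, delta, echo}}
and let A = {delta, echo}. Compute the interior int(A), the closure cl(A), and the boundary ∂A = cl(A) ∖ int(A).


int(A) = {delta, echo}, cl(A) = {delta, echo}, ∂A = ∅.

Closed sets in (X, τ) are complements of opens:
  closed(X, τ) = {∅, {charlie}, {delta}, {echo}, {charlie, delta}, {charlie, echo}, {delta, echo}, {charlie, delta, echo}}.
int(A) = ⋃ {U ∈ τ : U ⊆ A}. Opens contained in A: ∅, {delta}, {echo}, {delta, echo}.
Taking the union of these: int(A) = {delta, echo}.
cl(A) = ⋂ {C closed : A ⊆ C}. Closed sets containing A: {delta, echo}, {charlie, delta, echo}.
Intersecting these: cl(A) = {delta, echo}.
∂A = cl(A) ∖ int(A) = {delta, echo} ∖ {delta, echo} = ∅.


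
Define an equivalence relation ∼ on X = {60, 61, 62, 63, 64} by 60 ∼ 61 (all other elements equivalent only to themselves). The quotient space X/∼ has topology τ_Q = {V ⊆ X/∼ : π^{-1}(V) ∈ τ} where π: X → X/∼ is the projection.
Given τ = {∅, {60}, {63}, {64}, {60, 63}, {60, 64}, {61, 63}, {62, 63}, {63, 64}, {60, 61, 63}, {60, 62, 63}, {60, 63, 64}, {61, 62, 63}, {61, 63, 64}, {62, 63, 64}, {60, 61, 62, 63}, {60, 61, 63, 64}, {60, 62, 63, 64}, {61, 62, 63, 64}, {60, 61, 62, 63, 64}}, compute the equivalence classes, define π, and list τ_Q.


X/∼ = {[60=61], [62], [63], [64]}; |τ_Q| = 10.

Equivalence classes: [60=61], [62], [63], [64].
Quotient map π: X → X/∼ sends 60 ↦ [60=61], 61 ↦ [60=61], 62 ↦ [62], 63 ↦ [63], 64 ↦ [64].
For each subset V ⊆ X/∼, compute π^{-1}(V) ⊆ X and check whether π^{-1}(V) ∈ τ. V is open in τ_Q iff π^{-1}(V) ∈ τ.
  V = {}: π^{-1}(V) = ∅ ∈ τ ✓.
  V = {[60=61]}: π^{-1}(V) = {60, 61} ∉ τ ✗.
  V = {[62]}: π^{-1}(V) = {62} ∉ τ ✗.
  V = {[60=61], [62]}: π^{-1}(V) = {60, 61, 62} ∉ τ ✗.
  V = {[63]}: π^{-1}(V) = {63} ∈ τ ✓.
  V = {[60=61], [63]}: π^{-1}(V) = {60, 61, 63} ∈ τ ✓.
  V = {[62], [63]}: π^{-1}(V) = {62, 63} ∈ τ ✓.
  V = {[60=61], [62], [63]}: π^{-1}(V) = {60, 61, 62, 63} ∈ τ ✓.
  V = {[64]}: π^{-1}(V) = {64} ∈ τ ✓.
  V = {[60=61], [64]}: π^{-1}(V) = {60, 61, 64} ∉ τ ✗.
  V = {[62], [64]}: π^{-1}(V) = {62, 64} ∉ τ ✗.
  V = {[60=61], [62], [64]}: π^{-1}(V) = {60, 61, 62, 64} ∉ τ ✗.
  V = {[63], [64]}: π^{-1}(V) = {63, 64} ∈ τ ✓.
  V = {[60=61], [63], [64]}: π^{-1}(V) = {60, 61, 63, 64} ∈ τ ✓.
  V = {[62], [63], [64]}: π^{-1}(V) = {62, 63, 64} ∈ τ ✓.
  V = {[60=61], [62], [63], [64]}: π^{-1}(V) = {60, 61, 62, 63, 64} ∈ τ ✓.
Open sets in the quotient: τ_Q = {{}, {[63]}, {[60=61], [63]}, {[62], [63]}, {[60=61], [62], [63]}, {[64]}, {[63], [64]}, {[60=61], [63], [64]}, {[62], [63], [64]}, {[60=61], [62], [63], [64]}} (10 elements).


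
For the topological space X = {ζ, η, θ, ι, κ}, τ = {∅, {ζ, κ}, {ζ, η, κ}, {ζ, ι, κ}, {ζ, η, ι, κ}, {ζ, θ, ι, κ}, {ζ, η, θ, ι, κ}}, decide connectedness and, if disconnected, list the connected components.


(X, τ) is connected.

Find clopen sets (U ∈ τ with X ∖ U ∈ τ):
  U = ∅, X ∖ U = {ζ, η, θ, ι, κ} — both open, so U is clopen.
  U = {ζ, η, θ, ι, κ}, X ∖ U = ∅ — both open, so U is clopen.
Only trivial clopens (∅ and X) exist, so (X, τ) is connected.
Compute connected components by grouping points that agree on all clopens:
  component: {ζ, η, θ, ι, κ}


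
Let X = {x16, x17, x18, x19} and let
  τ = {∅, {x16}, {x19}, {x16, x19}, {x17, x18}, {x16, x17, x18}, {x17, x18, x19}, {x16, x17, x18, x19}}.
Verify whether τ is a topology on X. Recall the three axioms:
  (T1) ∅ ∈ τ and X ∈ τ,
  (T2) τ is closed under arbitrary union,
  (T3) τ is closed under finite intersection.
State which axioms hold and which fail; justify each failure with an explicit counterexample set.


τ IS a topology on X.

Axiom (T1): ∅ ∈ τ? Yes; X ∈ τ? Yes.
Axiom (T2/T3): check pairwise unions and intersections of members of τ.
All pairwise intersections and unions checked — each lies in τ. Therefore τ satisfies (T1), (T2), (T3): it IS a topology on X.


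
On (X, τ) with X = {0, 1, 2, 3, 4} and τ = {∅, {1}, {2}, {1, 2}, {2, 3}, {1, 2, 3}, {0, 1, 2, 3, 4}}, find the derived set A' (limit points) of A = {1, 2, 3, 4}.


A' = {0, 3, 4}

For each x ∈ X, list the open sets U ∈ τ with x ∈ U, then check whether U ∩ (A ∖ {x}) ≠ ∅ for every such U.
  x = 0: opens ∋ x are {0, 1, 2, 3, 4}; each meets A ∖ {0}, so x IS a limit point.
  x = 1: open {1} ∋ x has {1} ∩ (A ∖ {1}) = ∅, so x is NOT a limit point.
  x = 2: open {2} ∋ x has {2} ∩ (A ∖ {2}) = ∅, so x is NOT a limit point.
  x = 3: opens ∋ x are {2, 3}, {1, 2, 3}, {0, 1, 2, 3, 4}; each meets A ∖ {3}, so x IS a limit point.
  x = 4: opens ∋ x are {0, 1, 2, 3, 4}; each meets A ∖ {4}, so x IS a limit point.
Collecting: A' = {0, 3, 4}.


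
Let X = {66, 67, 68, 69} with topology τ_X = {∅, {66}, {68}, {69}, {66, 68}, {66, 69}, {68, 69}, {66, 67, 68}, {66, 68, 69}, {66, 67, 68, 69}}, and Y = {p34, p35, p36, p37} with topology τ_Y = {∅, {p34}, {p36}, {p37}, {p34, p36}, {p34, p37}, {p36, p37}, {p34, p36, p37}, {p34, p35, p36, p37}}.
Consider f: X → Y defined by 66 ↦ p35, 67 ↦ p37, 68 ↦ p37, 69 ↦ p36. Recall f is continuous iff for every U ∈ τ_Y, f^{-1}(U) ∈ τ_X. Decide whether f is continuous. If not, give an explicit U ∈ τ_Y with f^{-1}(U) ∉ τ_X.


f is NOT continuous.

Compute f^{-1}(U) for each U ∈ τ_Y:
  U = ∅: f^{-1}(U) = ∅ ∈ τ_X ✓.
  U = {p34}: f^{-1}(U) = ∅ ∈ τ_X ✓.
  U = {p36}: f^{-1}(U) = {69} ∈ τ_X ✓.
  U = {p37}: f^{-1}(U) = {67, 68} ∉ τ_X ✗.
  U = {p34, p36}: f^{-1}(U) = {69} ∈ τ_X ✓.
  U = {p34, p37}: f^{-1}(U) = {67, 68} ∉ τ_X ✗.
  U = {p36, p37}: f^{-1}(U) = {67, 68, 69} ∉ τ_X ✗.
  U = {p34, p36, p37}: f^{-1}(U) = {67, 68, 69} ∉ τ_X ✗.
  U = {p34, p35, p36, p37}: f^{-1}(U) = {66, 67, 68, 69} ∈ τ_X ✓.
Found U = {p37} with f^{-1}(U) = {67, 68} not in τ_X. Therefore f is NOT continuous.


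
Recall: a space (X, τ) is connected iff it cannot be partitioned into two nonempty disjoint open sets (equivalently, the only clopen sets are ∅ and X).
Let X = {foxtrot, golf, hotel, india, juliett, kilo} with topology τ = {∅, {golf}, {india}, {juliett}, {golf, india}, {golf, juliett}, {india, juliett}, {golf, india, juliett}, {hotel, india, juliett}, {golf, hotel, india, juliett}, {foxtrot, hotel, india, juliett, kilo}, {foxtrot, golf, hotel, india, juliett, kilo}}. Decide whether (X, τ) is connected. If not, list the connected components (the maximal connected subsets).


(X, τ) is disconnected; components = [{golf}, {foxtrot, hotel, india, juliett, kilo}].

Find clopen sets (U ∈ τ with X ∖ U ∈ τ):
  U = ∅, X ∖ U = {foxtrot, golf, hotel, india, juliett, kilo} — both open, so U is clopen.
  U = {golf}, X ∖ U = {foxtrot, hotel, india, juliett, kilo} — both open, so U is clopen.
  U = {foxtrot, hotel, india, juliett, kilo}, X ∖ U = {golf} — both open, so U is clopen.
  U = {foxtrot, golf, hotel, india, juliett, kilo}, X ∖ U = ∅ — both open, so U is clopen.
Nontrivial clopen(s) exist: e.g. {golf}. So (X, τ) is disconnected.
Compute connected components by grouping points that agree on all clopens:
  component: {golf}
  component: {foxtrot, hotel, india, juliett, kilo}


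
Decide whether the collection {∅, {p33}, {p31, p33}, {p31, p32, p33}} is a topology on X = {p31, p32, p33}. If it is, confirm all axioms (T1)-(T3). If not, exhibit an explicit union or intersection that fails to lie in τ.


τ IS a topology on X.

Axiom (T1): ∅ ∈ τ? Yes; X ∈ τ? Yes.
Axiom (T2/T3): check pairwise unions and intersections of members of τ.
All pairwise intersections and unions checked — each lies in τ. Therefore τ satisfies (T1), (T2), (T3): it IS a topology on X.


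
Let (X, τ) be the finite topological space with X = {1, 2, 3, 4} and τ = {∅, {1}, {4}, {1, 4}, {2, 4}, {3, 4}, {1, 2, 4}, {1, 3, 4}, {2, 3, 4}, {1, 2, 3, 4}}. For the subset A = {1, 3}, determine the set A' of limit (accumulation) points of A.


A' = ∅

For each x ∈ X, list the open sets U ∈ τ with x ∈ U, then check whether U ∩ (A ∖ {x}) ≠ ∅ for every such U.
  x = 1: open {1} ∋ x has {1} ∩ (A ∖ {1}) = ∅, so x is NOT a limit point.
  x = 2: open {2, 4} ∋ x has {2, 4} ∩ (A ∖ {2}) = ∅, so x is NOT a limit point.
  x = 3: open {3, 4} ∋ x has {3, 4} ∩ (A ∖ {3}) = ∅, so x is NOT a limit point.
  x = 4: open {4} ∋ x has {4} ∩ (A ∖ {4}) = ∅, so x is NOT a limit point.
Collecting: A' = ∅.


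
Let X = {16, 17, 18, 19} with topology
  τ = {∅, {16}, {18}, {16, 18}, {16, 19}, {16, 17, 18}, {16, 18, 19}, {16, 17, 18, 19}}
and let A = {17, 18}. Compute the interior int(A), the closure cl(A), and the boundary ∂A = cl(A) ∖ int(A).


int(A) = {18}, cl(A) = {17, 18}, ∂A = {17}.

Closed sets in (X, τ) are complements of opens:
  closed(X, τ) = {∅, {17}, {19}, {17, 18}, {17, 19}, {16, 17, 19}, {17, 18, 19}, {16, 17, 18, 19}}.
int(A) = ⋃ {U ∈ τ : U ⊆ A}. Opens contained in A: ∅, {18}.
Taking the union of these: int(A) = {18}.
cl(A) = ⋂ {C closed : A ⊆ C}. Closed sets containing A: {17, 18}, {17, 18, 19}, {16, 17, 18, 19}.
Intersecting these: cl(A) = {17, 18}.
∂A = cl(A) ∖ int(A) = {17, 18} ∖ {18} = {17}.


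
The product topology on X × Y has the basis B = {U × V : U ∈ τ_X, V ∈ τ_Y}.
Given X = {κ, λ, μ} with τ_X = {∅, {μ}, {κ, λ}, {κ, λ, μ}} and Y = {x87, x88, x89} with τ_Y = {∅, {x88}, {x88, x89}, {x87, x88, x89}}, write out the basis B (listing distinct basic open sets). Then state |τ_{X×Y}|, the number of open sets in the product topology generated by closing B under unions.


Basis B = {∅ × ∅, {μ} × {x88}, {κ, λ} × {x88}, {μ} × {x88, x89}, {κ, λ, μ} × {x88}, {μ} × {x87, x88, x89}, {κ, λ} × {x88, x89}, {κ, λ} × {x87, x88, x89}, {κ, λ, μ} × {x88, x89}, {κ, λ, μ} × {x87, x88, x89}}; |τ_{X×Y}| = 16.

Enumerate products U × V with U ∈ τ_X, V ∈ τ_Y (deduplicated):
  ∅ × ∅ = {} (∅)
  {μ} × {x88} = {(μ,x88)}
  {κ, λ} × {x88} = {(κ,x88), (λ,x88)}
  {μ} × {x88, x89} = {(μ,x88), (μ,x89)}
  {κ, λ, μ} × {x88} = {(κ,x88), (λ,x88), (μ,x88)}
  {μ} × {x87, x88, x89} = {(μ,x87), (μ,x88), (μ,x89)}
  {κ, λ} × {x88, x89} = {(κ,x88), (κ,x89), (λ,x88), (λ,x89)}
  {κ, λ} × {x87, x88, x89} = {(κ,x87), (κ,x88), (κ,x89), (λ,x87), (λ,x88), (λ,x89)}
  {κ, λ, μ} × {x88, x89} = {(κ,x88), (κ,x89), (λ,x88), (λ,x89), (μ,x88), (μ,x89)}
  {κ, λ, μ} × {x87, x88, x89} = {(κ,x87), (κ,x88), (κ,x89), (λ,x87), (λ,x88), (λ,x89), (μ,x87), (μ,x88), (μ,x89)}
These 10 distinct sets form the basis B.
Close under arbitrary unions to get τ_{X×Y}; counting gives |τ_{X×Y}| = 16.


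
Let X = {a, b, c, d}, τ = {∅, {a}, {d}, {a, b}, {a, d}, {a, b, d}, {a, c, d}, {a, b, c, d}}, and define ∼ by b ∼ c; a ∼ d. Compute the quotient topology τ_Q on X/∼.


X/∼ = {[a=d], [b=c]}; |τ_Q| = 3.

Equivalence classes: [a=d], [b=c].
Quotient map π: X → X/∼ sends a ↦ [a=d], b ↦ [b=c], c ↦ [b=c], d ↦ [a=d].
For each subset V ⊆ X/∼, compute π^{-1}(V) ⊆ X and check whether π^{-1}(V) ∈ τ. V is open in τ_Q iff π^{-1}(V) ∈ τ.
  V = {}: π^{-1}(V) = ∅ ∈ τ ✓.
  V = {[a=d]}: π^{-1}(V) = {a, d} ∈ τ ✓.
  V = {[b=c]}: π^{-1}(V) = {b, c} ∉ τ ✗.
  V = {[a=d], [b=c]}: π^{-1}(V) = {a, b, c, d} ∈ τ ✓.
Open sets in the quotient: τ_Q = {{}, {[a=d]}, {[a=d], [b=c]}} (3 elements).


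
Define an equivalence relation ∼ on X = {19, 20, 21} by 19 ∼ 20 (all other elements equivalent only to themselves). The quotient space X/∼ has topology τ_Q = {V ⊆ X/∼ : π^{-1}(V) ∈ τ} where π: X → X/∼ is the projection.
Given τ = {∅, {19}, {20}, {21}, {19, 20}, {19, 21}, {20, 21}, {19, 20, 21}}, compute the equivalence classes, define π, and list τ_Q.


X/∼ = {[19=20], [21]}; |τ_Q| = 4.

Equivalence classes: [19=20], [21].
Quotient map π: X → X/∼ sends 19 ↦ [19=20], 20 ↦ [19=20], 21 ↦ [21].
For each subset V ⊆ X/∼, compute π^{-1}(V) ⊆ X and check whether π^{-1}(V) ∈ τ. V is open in τ_Q iff π^{-1}(V) ∈ τ.
  V = {}: π^{-1}(V) = ∅ ∈ τ ✓.
  V = {[19=20]}: π^{-1}(V) = {19, 20} ∈ τ ✓.
  V = {[21]}: π^{-1}(V) = {21} ∈ τ ✓.
  V = {[19=20], [21]}: π^{-1}(V) = {19, 20, 21} ∈ τ ✓.
Open sets in the quotient: τ_Q = {{}, {[19=20]}, {[21]}, {[19=20], [21]}} (4 elements).


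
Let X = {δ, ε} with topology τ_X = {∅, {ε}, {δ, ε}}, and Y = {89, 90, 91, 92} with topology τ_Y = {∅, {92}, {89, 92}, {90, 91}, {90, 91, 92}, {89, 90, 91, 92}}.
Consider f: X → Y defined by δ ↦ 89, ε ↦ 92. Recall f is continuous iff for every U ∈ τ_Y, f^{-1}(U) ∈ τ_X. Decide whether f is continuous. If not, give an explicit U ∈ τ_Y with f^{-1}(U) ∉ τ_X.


f IS continuous.

Compute f^{-1}(U) for each U ∈ τ_Y:
  U = ∅: f^{-1}(U) = ∅ ∈ τ_X ✓.
  U = {92}: f^{-1}(U) = {ε} ∈ τ_X ✓.
  U = {89, 92}: f^{-1}(U) = {δ, ε} ∈ τ_X ✓.
  U = {90, 91}: f^{-1}(U) = ∅ ∈ τ_X ✓.
  U = {90, 91, 92}: f^{-1}(U) = {ε} ∈ τ_X ✓.
  U = {89, 90, 91, 92}: f^{-1}(U) = {δ, ε} ∈ τ_X ✓.
Every preimage lies in τ_X, so f IS continuous.


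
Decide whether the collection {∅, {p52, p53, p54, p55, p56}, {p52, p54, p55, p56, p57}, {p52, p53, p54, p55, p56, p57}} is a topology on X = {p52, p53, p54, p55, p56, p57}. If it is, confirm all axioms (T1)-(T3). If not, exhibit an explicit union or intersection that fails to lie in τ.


τ is NOT a topology on X.

Axiom (T1): ∅ ∈ τ? Yes; X ∈ τ? Yes.
Axiom (T2/T3): check pairwise unions and intersections of members of τ.
Counterexample for (T3): {p52, p53, p54, p55, p56} ∩ {p52, p54, p55, p56, p57} = {p52, p54, p55, p56} ∉ τ. Therefore τ is NOT a topology.


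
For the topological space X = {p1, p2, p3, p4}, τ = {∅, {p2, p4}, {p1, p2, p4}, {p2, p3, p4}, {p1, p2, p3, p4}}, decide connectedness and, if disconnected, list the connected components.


(X, τ) is connected.

Find clopen sets (U ∈ τ with X ∖ U ∈ τ):
  U = ∅, X ∖ U = {p1, p2, p3, p4} — both open, so U is clopen.
  U = {p1, p2, p3, p4}, X ∖ U = ∅ — both open, so U is clopen.
Only trivial clopens (∅ and X) exist, so (X, τ) is connected.
Compute connected components by grouping points that agree on all clopens:
  component: {p1, p2, p3, p4}


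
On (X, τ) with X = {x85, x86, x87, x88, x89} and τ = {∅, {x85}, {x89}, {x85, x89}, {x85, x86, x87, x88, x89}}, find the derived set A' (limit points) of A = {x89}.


A' = {x86, x87, x88}

For each x ∈ X, list the open sets U ∈ τ with x ∈ U, then check whether U ∩ (A ∖ {x}) ≠ ∅ for every such U.
  x = x85: open {x85} ∋ x has {x85} ∩ (A ∖ {x85}) = ∅, so x is NOT a limit point.
  x = x86: opens ∋ x are {x85, x86, x87, x88, x89}; each meets A ∖ {x86}, so x IS a limit point.
  x = x87: opens ∋ x are {x85, x86, x87, x88, x89}; each meets A ∖ {x87}, so x IS a limit point.
  x = x88: opens ∋ x are {x85, x86, x87, x88, x89}; each meets A ∖ {x88}, so x IS a limit point.
  x = x89: open {x89} ∋ x has {x89} ∩ (A ∖ {x89}) = ∅, so x is NOT a limit point.
Collecting: A' = {x86, x87, x88}.


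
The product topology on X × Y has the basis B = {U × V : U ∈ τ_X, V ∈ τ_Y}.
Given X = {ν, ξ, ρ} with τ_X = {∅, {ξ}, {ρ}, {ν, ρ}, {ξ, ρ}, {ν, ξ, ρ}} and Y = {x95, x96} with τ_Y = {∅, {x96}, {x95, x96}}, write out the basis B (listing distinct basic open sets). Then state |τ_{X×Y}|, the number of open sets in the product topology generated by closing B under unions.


Basis B = {∅ × ∅, {ξ} × {x96}, {ρ} × {x96}, {ν, ρ} × {x96}, {ξ} × {x95, x96}, {ξ, ρ} × {x96}, {ρ} × {x95, x96}, {ν, ξ, ρ} × {x96}, {ν, ρ} × {x95, x96}, {ξ, ρ} × {x95, x96}, {ν, ξ, ρ} × {x95, x96}}; |τ_{X×Y}| = 18.

Enumerate products U × V with U ∈ τ_X, V ∈ τ_Y (deduplicated):
  ∅ × ∅ = {} (∅)
  {ξ} × {x96} = {(ξ,x96)}
  {ρ} × {x96} = {(ρ,x96)}
  {ν, ρ} × {x96} = {(ν,x96), (ρ,x96)}
  {ξ} × {x95, x96} = {(ξ,x95), (ξ,x96)}
  {ξ, ρ} × {x96} = {(ξ,x96), (ρ,x96)}
  {ρ} × {x95, x96} = {(ρ,x95), (ρ,x96)}
  {ν, ξ, ρ} × {x96} = {(ν,x96), (ξ,x96), (ρ,x96)}
  {ν, ρ} × {x95, x96} = {(ν,x95), (ν,x96), (ρ,x95), (ρ,x96)}
  {ξ, ρ} × {x95, x96} = {(ξ,x95), (ξ,x96), (ρ,x95), (ρ,x96)}
  {ν, ξ, ρ} × {x95, x96} = {(ν,x95), (ν,x96), (ξ,x95), (ξ,x96), (ρ,x95), (ρ,x96)}
These 11 distinct sets form the basis B.
Close under arbitrary unions to get τ_{X×Y}; counting gives |τ_{X×Y}| = 18.


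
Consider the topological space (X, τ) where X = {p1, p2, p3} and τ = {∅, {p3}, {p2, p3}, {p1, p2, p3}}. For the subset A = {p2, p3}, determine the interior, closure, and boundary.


int(A) = {p2, p3}, cl(A) = {p1, p2, p3}, ∂A = {p1}.

Closed sets in (X, τ) are complements of opens:
  closed(X, τ) = {∅, {p1}, {p1, p2}, {p1, p2, p3}}.
int(A) = ⋃ {U ∈ τ : U ⊆ A}. Opens contained in A: ∅, {p3}, {p2, p3}.
Taking the union of these: int(A) = {p2, p3}.
cl(A) = ⋂ {C closed : A ⊆ C}. Closed sets containing A: {p1, p2, p3}.
Intersecting these: cl(A) = {p1, p2, p3}.
∂A = cl(A) ∖ int(A) = {p1, p2, p3} ∖ {p2, p3} = {p1}.


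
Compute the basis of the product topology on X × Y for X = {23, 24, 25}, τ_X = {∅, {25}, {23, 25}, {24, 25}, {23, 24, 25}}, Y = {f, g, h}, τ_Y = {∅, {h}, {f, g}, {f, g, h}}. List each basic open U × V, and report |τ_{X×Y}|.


Basis B = {∅ × ∅, {25} × {h}, {23, 25} × {h}, {24, 25} × {h}, {25} × {f, g}, {23, 24, 25} × {h}, {25} × {f, g, h}, {23, 25} × {f, g}, {24, 25} × {f, g}, {23, 25} × {f, g, h}, {23, 24, 25} × {f, g}, {24, 25} × {f, g, h}, {23, 24, 25} × {f, g, h}}; |τ_{X×Y}| = 25.

Enumerate products U × V with U ∈ τ_X, V ∈ τ_Y (deduplicated):
  ∅ × ∅ = {} (∅)
  {25} × {h} = {(25,h)}
  {23, 25} × {h} = {(23,h), (25,h)}
  {24, 25} × {h} = {(24,h), (25,h)}
  {25} × {f, g} = {(25,f), (25,g)}
  {23, 24, 25} × {h} = {(23,h), (24,h), (25,h)}
  {25} × {f, g, h} = {(25,f), (25,g), (25,h)}
  {23, 25} × {f, g} = {(23,f), (23,g), (25,f), (25,g)}
  {24, 25} × {f, g} = {(24,f), (24,g), (25,f), (25,g)}
  {23, 25} × {f, g, h} = {(23,f), (23,g), (23,h), (25,f), (25,g), (25,h)}
  {23, 24, 25} × {f, g} = {(23,f), (23,g), (24,f), (24,g), (25,f), (25,g)}
  {24, 25} × {f, g, h} = {(24,f), (24,g), (24,h), (25,f), (25,g), (25,h)}
  {23, 24, 25} × {f, g, h} = {(23,f), (23,g), (23,h), (24,f), (24,g), (24,h), (25,f), (25,g), (25,h)}
These 13 distinct sets form the basis B.
Close under arbitrary unions to get τ_{X×Y}; counting gives |τ_{X×Y}| = 25.


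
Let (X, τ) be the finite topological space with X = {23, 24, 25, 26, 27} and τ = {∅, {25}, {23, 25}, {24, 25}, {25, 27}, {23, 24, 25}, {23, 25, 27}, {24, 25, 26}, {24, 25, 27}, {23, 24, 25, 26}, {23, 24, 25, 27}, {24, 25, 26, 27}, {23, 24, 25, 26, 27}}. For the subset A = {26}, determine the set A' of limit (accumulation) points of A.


A' = ∅

For each x ∈ X, list the open sets U ∈ τ with x ∈ U, then check whether U ∩ (A ∖ {x}) ≠ ∅ for every such U.
  x = 23: open {23, 25} ∋ x has {23, 25} ∩ (A ∖ {23}) = ∅, so x is NOT a limit point.
  x = 24: open {24, 25} ∋ x has {24, 25} ∩ (A ∖ {24}) = ∅, so x is NOT a limit point.
  x = 25: open {25} ∋ x has {25} ∩ (A ∖ {25}) = ∅, so x is NOT a limit point.
  x = 26: open {24, 25, 26} ∋ x has {24, 25, 26} ∩ (A ∖ {26}) = ∅, so x is NOT a limit point.
  x = 27: open {25, 27} ∋ x has {25, 27} ∩ (A ∖ {27}) = ∅, so x is NOT a limit point.
Collecting: A' = ∅.


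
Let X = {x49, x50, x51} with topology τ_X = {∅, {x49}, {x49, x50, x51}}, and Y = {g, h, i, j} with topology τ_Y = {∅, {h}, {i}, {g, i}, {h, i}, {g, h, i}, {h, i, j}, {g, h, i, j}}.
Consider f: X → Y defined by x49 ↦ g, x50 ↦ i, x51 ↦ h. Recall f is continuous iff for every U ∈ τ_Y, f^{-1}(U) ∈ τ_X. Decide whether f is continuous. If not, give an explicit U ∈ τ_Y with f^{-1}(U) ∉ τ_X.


f is NOT continuous.

Compute f^{-1}(U) for each U ∈ τ_Y:
  U = ∅: f^{-1}(U) = ∅ ∈ τ_X ✓.
  U = {h}: f^{-1}(U) = {x51} ∉ τ_X ✗.
  U = {i}: f^{-1}(U) = {x50} ∉ τ_X ✗.
  U = {g, i}: f^{-1}(U) = {x49, x50} ∉ τ_X ✗.
  U = {h, i}: f^{-1}(U) = {x50, x51} ∉ τ_X ✗.
  U = {g, h, i}: f^{-1}(U) = {x49, x50, x51} ∈ τ_X ✓.
  U = {h, i, j}: f^{-1}(U) = {x50, x51} ∉ τ_X ✗.
  U = {g, h, i, j}: f^{-1}(U) = {x49, x50, x51} ∈ τ_X ✓.
Found U = {h} with f^{-1}(U) = {x51} not in τ_X. Therefore f is NOT continuous.


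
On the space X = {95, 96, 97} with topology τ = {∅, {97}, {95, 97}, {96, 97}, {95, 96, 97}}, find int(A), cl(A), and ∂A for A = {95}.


int(A) = ∅, cl(A) = {95}, ∂A = {95}.

Closed sets in (X, τ) are complements of opens:
  closed(X, τ) = {∅, {95}, {96}, {95, 96}, {95, 96, 97}}.
int(A) = ⋃ {U ∈ τ : U ⊆ A}. Opens contained in A: ∅.
Taking the union of these: int(A) = ∅.
cl(A) = ⋂ {C closed : A ⊆ C}. Closed sets containing A: {95}, {95, 96}, {95, 96, 97}.
Intersecting these: cl(A) = {95}.
∂A = cl(A) ∖ int(A) = {95} ∖ ∅ = {95}.


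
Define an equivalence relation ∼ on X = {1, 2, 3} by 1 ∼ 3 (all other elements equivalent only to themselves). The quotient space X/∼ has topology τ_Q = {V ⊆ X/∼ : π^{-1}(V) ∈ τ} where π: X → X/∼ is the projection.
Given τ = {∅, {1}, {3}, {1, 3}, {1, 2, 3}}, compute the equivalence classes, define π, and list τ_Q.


X/∼ = {[1=3], [2]}; |τ_Q| = 3.

Equivalence classes: [1=3], [2].
Quotient map π: X → X/∼ sends 1 ↦ [1=3], 2 ↦ [2], 3 ↦ [1=3].
For each subset V ⊆ X/∼, compute π^{-1}(V) ⊆ X and check whether π^{-1}(V) ∈ τ. V is open in τ_Q iff π^{-1}(V) ∈ τ.
  V = {}: π^{-1}(V) = ∅ ∈ τ ✓.
  V = {[1=3]}: π^{-1}(V) = {1, 3} ∈ τ ✓.
  V = {[2]}: π^{-1}(V) = {2} ∉ τ ✗.
  V = {[1=3], [2]}: π^{-1}(V) = {1, 2, 3} ∈ τ ✓.
Open sets in the quotient: τ_Q = {{}, {[1=3]}, {[1=3], [2]}} (3 elements).


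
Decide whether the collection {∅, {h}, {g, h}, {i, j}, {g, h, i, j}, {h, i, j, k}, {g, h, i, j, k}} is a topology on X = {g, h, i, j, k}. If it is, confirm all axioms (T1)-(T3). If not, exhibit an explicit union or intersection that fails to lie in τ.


τ is NOT a topology on X.

Axiom (T1): ∅ ∈ τ? Yes; X ∈ τ? Yes.
Axiom (T2/T3): check pairwise unions and intersections of members of τ.
Counterexample for (T2): {h} ∪ {i, j} = {h, i, j} ∉ τ. Therefore τ is NOT a topology.


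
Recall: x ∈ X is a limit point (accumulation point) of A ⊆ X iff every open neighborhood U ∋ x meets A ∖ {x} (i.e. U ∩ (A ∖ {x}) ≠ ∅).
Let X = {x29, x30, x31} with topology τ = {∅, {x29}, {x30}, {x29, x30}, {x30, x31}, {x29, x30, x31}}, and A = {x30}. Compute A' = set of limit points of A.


A' = {x31}

For each x ∈ X, list the open sets U ∈ τ with x ∈ U, then check whether U ∩ (A ∖ {x}) ≠ ∅ for every such U.
  x = x29: open {x29} ∋ x has {x29} ∩ (A ∖ {x29}) = ∅, so x is NOT a limit point.
  x = x30: open {x30} ∋ x has {x30} ∩ (A ∖ {x30}) = ∅, so x is NOT a limit point.
  x = x31: opens ∋ x are {x30, x31}, {x29, x30, x31}; each meets A ∖ {x31}, so x IS a limit point.
Collecting: A' = {x31}.


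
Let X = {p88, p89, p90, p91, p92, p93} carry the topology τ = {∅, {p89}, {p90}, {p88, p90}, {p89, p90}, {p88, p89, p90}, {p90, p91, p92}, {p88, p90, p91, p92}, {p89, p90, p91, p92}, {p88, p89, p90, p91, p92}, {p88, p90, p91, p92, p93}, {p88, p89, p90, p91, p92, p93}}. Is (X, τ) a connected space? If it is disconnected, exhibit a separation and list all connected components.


(X, τ) is disconnected; components = [{p89}, {p88, p90, p91, p92, p93}].

Find clopen sets (U ∈ τ with X ∖ U ∈ τ):
  U = ∅, X ∖ U = {p88, p89, p90, p91, p92, p93} — both open, so U is clopen.
  U = {p89}, X ∖ U = {p88, p90, p91, p92, p93} — both open, so U is clopen.
  U = {p88, p90, p91, p92, p93}, X ∖ U = {p89} — both open, so U is clopen.
  U = {p88, p89, p90, p91, p92, p93}, X ∖ U = ∅ — both open, so U is clopen.
Nontrivial clopen(s) exist: e.g. {p88, p90, p91, p92, p93}. So (X, τ) is disconnected.
Compute connected components by grouping points that agree on all clopens:
  component: {p89}
  component: {p88, p90, p91, p92, p93}


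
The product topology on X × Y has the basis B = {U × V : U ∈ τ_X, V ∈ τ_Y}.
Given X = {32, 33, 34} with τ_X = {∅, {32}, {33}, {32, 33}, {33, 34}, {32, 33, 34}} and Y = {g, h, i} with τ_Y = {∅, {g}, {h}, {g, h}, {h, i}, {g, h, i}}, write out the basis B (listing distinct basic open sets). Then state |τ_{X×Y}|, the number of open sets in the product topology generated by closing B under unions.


Basis B = {∅ × ∅, {32} × {g}, {32} × {h}, {33} × {g}, {33} × {h}, {32} × {g, h}, {32, 33} × {g}, {32} × {h, i}, {32, 33} × {h}, {33} × {g, h}, {33, 34} × {g}, {33} × {h, i}, {33, 34} × {h}, {32} × {g, h, i}, {32, 33, 34} × {g}, {32, 33, 34} × {h}, {33} × {g, h, i}, {32, 33} × {g, h}, {32, 33} × {h, i}, {33, 34} × {g, h}, {33, 34} × {h, i}, {32, 33} × {g, h, i}, {32, 33, 34} × {g, h}, {32, 33, 34} × {h, i}, {33, 34} × {g, h, i}, {32, 33, 34} × {g, h, i}}; |τ_{X×Y}| = 108.

Enumerate products U × V with U ∈ τ_X, V ∈ τ_Y (deduplicated):
  ∅ × ∅ = {} (∅)
  {32} × {g} = {(32,g)}
  {32} × {h} = {(32,h)}
  {33} × {g} = {(33,g)}
  {33} × {h} = {(33,h)}
  {32} × {g, h} = {(32,g), (32,h)}
  {32, 33} × {g} = {(32,g), (33,g)}
  {32} × {h, i} = {(32,h), (32,i)}
  {32, 33} × {h} = {(32,h), (33,h)}
  {33} × {g, h} = {(33,g), (33,h)}
  {33, 34} × {g} = {(33,g), (34,g)}
  {33} × {h, i} = {(33,h), (33,i)}
  {33, 34} × {h} = {(33,h), (34,h)}
  {32} × {g, h, i} = {(32,g), (32,h), (32,i)}
  {32, 33, 34} × {g} = {(32,g), (33,g), (34,g)}
  {32, 33, 34} × {h} = {(32,h), (33,h), (34,h)}
  {33} × {g, h, i} = {(33,g), (33,h), (33,i)}
  {32, 33} × {g, h} = {(32,g), (32,h), (33,g), (33,h)}
  {32, 33} × {h, i} = {(32,h), (32,i), (33,h), (33,i)}
  {33, 34} × {g, h} = {(33,g), (33,h), (34,g), (34,h)}
  {33, 34} × {h, i} = {(33,h), (33,i), (34,h), (34,i)}
  {32, 33} × {g, h, i} = {(32,g), (32,h), (32,i), (33,g), (33,h), (33,i)}
  {32, 33, 34} × {g, h} = {(32,g), (32,h), (33,g), (33,h), (34,g), (34,h)}
  {32, 33, 34} × {h, i} = {(32,h), (32,i), (33,h), (33,i), (34,h), (34,i)}
  {33, 34} × {g, h, i} = {(33,g), (33,h), (33,i), (34,g), (34,h), (34,i)}
  {32, 33, 34} × {g, h, i} = {(32,g), (32,h), (32,i), (33,g), (33,h), (33,i), (34,g), (34,h), (34,i)}
These 26 distinct sets form the basis B.
Close under arbitrary unions to get τ_{X×Y}; counting gives |τ_{X×Y}| = 108.


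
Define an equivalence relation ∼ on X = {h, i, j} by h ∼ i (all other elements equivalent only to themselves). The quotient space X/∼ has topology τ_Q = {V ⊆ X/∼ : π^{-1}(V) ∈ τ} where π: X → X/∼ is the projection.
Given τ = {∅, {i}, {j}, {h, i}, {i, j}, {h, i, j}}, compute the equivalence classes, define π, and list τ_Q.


X/∼ = {[h=i], [j]}; |τ_Q| = 4.

Equivalence classes: [h=i], [j].
Quotient map π: X → X/∼ sends h ↦ [h=i], i ↦ [h=i], j ↦ [j].
For each subset V ⊆ X/∼, compute π^{-1}(V) ⊆ X and check whether π^{-1}(V) ∈ τ. V is open in τ_Q iff π^{-1}(V) ∈ τ.
  V = {}: π^{-1}(V) = ∅ ∈ τ ✓.
  V = {[h=i]}: π^{-1}(V) = {h, i} ∈ τ ✓.
  V = {[j]}: π^{-1}(V) = {j} ∈ τ ✓.
  V = {[h=i], [j]}: π^{-1}(V) = {h, i, j} ∈ τ ✓.
Open sets in the quotient: τ_Q = {{}, {[h=i]}, {[j]}, {[h=i], [j]}} (4 elements).


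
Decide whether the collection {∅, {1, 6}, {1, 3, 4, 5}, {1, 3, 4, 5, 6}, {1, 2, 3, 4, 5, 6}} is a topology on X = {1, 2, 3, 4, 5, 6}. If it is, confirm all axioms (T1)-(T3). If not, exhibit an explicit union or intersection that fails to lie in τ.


τ is NOT a topology on X.

Axiom (T1): ∅ ∈ τ? Yes; X ∈ τ? Yes.
Axiom (T2/T3): check pairwise unions and intersections of members of τ.
Counterexample for (T3): {1, 6} ∩ {1, 3, 4, 5} = {1} ∉ τ. Therefore τ is NOT a topology.


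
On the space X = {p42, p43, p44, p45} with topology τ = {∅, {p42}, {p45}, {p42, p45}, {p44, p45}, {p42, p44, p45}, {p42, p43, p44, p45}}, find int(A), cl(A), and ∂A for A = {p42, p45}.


int(A) = {p42, p45}, cl(A) = {p42, p43, p44, p45}, ∂A = {p43, p44}.

Closed sets in (X, τ) are complements of opens:
  closed(X, τ) = {∅, {p43}, {p42, p43}, {p43, p44}, {p42, p43, p44}, {p43, p44, p45}, {p42, p43, p44, p45}}.
int(A) = ⋃ {U ∈ τ : U ⊆ A}. Opens contained in A: ∅, {p42}, {p45}, {p42, p45}.
Taking the union of these: int(A) = {p42, p45}.
cl(A) = ⋂ {C closed : A ⊆ C}. Closed sets containing A: {p42, p43, p44, p45}.
Intersecting these: cl(A) = {p42, p43, p44, p45}.
∂A = cl(A) ∖ int(A) = {p42, p43, p44, p45} ∖ {p42, p45} = {p43, p44}.


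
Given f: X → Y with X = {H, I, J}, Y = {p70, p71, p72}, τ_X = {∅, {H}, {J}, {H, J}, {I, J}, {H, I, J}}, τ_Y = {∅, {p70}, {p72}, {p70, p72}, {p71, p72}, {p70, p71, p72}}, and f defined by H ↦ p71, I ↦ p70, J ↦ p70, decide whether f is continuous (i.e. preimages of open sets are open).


f IS continuous.

Compute f^{-1}(U) for each U ∈ τ_Y:
  U = ∅: f^{-1}(U) = ∅ ∈ τ_X ✓.
  U = {p70}: f^{-1}(U) = {I, J} ∈ τ_X ✓.
  U = {p72}: f^{-1}(U) = ∅ ∈ τ_X ✓.
  U = {p70, p72}: f^{-1}(U) = {I, J} ∈ τ_X ✓.
  U = {p71, p72}: f^{-1}(U) = {H} ∈ τ_X ✓.
  U = {p70, p71, p72}: f^{-1}(U) = {H, I, J} ∈ τ_X ✓.
Every preimage lies in τ_X, so f IS continuous.


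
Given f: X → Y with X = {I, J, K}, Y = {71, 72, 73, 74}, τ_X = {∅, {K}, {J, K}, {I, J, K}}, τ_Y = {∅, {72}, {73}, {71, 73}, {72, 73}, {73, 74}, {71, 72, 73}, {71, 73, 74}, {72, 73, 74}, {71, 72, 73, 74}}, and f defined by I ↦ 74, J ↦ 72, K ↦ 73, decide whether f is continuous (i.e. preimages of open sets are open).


f is NOT continuous.

Compute f^{-1}(U) for each U ∈ τ_Y:
  U = ∅: f^{-1}(U) = ∅ ∈ τ_X ✓.
  U = {72}: f^{-1}(U) = {J} ∉ τ_X ✗.
  U = {73}: f^{-1}(U) = {K} ∈ τ_X ✓.
  U = {71, 73}: f^{-1}(U) = {K} ∈ τ_X ✓.
  U = {72, 73}: f^{-1}(U) = {J, K} ∈ τ_X ✓.
  U = {73, 74}: f^{-1}(U) = {I, K} ∉ τ_X ✗.
  U = {71, 72, 73}: f^{-1}(U) = {J, K} ∈ τ_X ✓.
  U = {71, 73, 74}: f^{-1}(U) = {I, K} ∉ τ_X ✗.
  U = {72, 73, 74}: f^{-1}(U) = {I, J, K} ∈ τ_X ✓.
  U = {71, 72, 73, 74}: f^{-1}(U) = {I, J, K} ∈ τ_X ✓.
Found U = {72} with f^{-1}(U) = {J} not in τ_X. Therefore f is NOT continuous.


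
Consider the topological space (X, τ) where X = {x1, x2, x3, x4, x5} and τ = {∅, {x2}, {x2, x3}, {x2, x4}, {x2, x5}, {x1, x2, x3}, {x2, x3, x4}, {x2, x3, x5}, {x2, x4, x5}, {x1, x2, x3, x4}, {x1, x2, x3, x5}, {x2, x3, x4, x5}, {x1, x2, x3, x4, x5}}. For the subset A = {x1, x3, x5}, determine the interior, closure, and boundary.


int(A) = ∅, cl(A) = {x1, x3, x5}, ∂A = {x1, x3, x5}.

Closed sets in (X, τ) are complements of opens:
  closed(X, τ) = {∅, {x1}, {x4}, {x5}, {x1, x3}, {x1, x4}, {x1, x5}, {x4, x5}, {x1, x3, x4}, {x1, x3, x5}, {x1, x4, x5}, {x1, x3, x4, x5}, {x1, x2, x3, x4, x5}}.
int(A) = ⋃ {U ∈ τ : U ⊆ A}. Opens contained in A: ∅.
Taking the union of these: int(A) = ∅.
cl(A) = ⋂ {C closed : A ⊆ C}. Closed sets containing A: {x1, x3, x5}, {x1, x3, x4, x5}, {x1, x2, x3, x4, x5}.
Intersecting these: cl(A) = {x1, x3, x5}.
∂A = cl(A) ∖ int(A) = {x1, x3, x5} ∖ ∅ = {x1, x3, x5}.


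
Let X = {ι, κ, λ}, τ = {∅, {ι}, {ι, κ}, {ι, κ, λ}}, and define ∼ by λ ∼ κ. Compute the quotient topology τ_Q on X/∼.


X/∼ = {[ι], [κ=λ]}; |τ_Q| = 3.

Equivalence classes: [ι], [κ=λ].
Quotient map π: X → X/∼ sends ι ↦ [ι], κ ↦ [κ=λ], λ ↦ [κ=λ].
For each subset V ⊆ X/∼, compute π^{-1}(V) ⊆ X and check whether π^{-1}(V) ∈ τ. V is open in τ_Q iff π^{-1}(V) ∈ τ.
  V = {}: π^{-1}(V) = ∅ ∈ τ ✓.
  V = {[ι]}: π^{-1}(V) = {ι} ∈ τ ✓.
  V = {[κ=λ]}: π^{-1}(V) = {κ, λ} ∉ τ ✗.
  V = {[ι], [κ=λ]}: π^{-1}(V) = {ι, κ, λ} ∈ τ ✓.
Open sets in the quotient: τ_Q = {{}, {[ι]}, {[ι], [κ=λ]}} (3 elements).


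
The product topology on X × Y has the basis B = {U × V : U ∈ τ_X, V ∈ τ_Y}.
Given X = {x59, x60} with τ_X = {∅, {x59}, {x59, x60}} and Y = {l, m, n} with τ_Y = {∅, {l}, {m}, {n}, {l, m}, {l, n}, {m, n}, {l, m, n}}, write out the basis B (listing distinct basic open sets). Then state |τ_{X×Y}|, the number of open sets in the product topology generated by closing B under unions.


Basis B = {∅ × ∅, {x59} × {l}, {x59} × {m}, {x59} × {n}, {x59} × {l, m}, {x59} × {l, n}, {x59, x60} × {l}, {x59} × {m, n}, {x59, x60} × {m}, {x59, x60} × {n}, {x59} × {l, m, n}, {x59, x60} × {l, m}, {x59, x60} × {l, n}, {x59, x60} × {m, n}, {x59, x60} × {l, m, n}}; |τ_{X×Y}| = 27.

Enumerate products U × V with U ∈ τ_X, V ∈ τ_Y (deduplicated):
  ∅ × ∅ = {} (∅)
  {x59} × {l} = {(x59,l)}
  {x59} × {m} = {(x59,m)}
  {x59} × {n} = {(x59,n)}
  {x59} × {l, m} = {(x59,l), (x59,m)}
  {x59} × {l, n} = {(x59,l), (x59,n)}
  {x59, x60} × {l} = {(x59,l), (x60,l)}
  {x59} × {m, n} = {(x59,m), (x59,n)}
  {x59, x60} × {m} = {(x59,m), (x60,m)}
  {x59, x60} × {n} = {(x59,n), (x60,n)}
  {x59} × {l, m, n} = {(x59,l), (x59,m), (x59,n)}
  {x59, x60} × {l, m} = {(x59,l), (x59,m), (x60,l), (x60,m)}
  {x59, x60} × {l, n} = {(x59,l), (x59,n), (x60,l), (x60,n)}
  {x59, x60} × {m, n} = {(x59,m), (x59,n), (x60,m), (x60,n)}
  {x59, x60} × {l, m, n} = {(x59,l), (x59,m), (x59,n), (x60,l), (x60,m), (x60,n)}
These 15 distinct sets form the basis B.
Close under arbitrary unions to get τ_{X×Y}; counting gives |τ_{X×Y}| = 27.


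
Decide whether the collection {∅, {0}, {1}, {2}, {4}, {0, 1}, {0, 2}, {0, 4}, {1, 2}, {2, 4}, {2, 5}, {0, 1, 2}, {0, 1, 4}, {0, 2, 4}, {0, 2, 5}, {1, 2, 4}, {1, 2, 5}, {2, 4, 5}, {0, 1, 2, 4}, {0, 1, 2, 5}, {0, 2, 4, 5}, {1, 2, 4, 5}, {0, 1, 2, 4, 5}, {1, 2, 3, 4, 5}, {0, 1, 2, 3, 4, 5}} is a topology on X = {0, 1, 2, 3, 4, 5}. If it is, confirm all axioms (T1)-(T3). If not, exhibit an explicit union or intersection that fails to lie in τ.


τ is NOT a topology on X.

Axiom (T1): ∅ ∈ τ? Yes; X ∈ τ? Yes.
Axiom (T2/T3): check pairwise unions and intersections of members of τ.
Counterexample for (T2): {1} ∪ {4} = {1, 4} ∉ τ. Therefore τ is NOT a topology.


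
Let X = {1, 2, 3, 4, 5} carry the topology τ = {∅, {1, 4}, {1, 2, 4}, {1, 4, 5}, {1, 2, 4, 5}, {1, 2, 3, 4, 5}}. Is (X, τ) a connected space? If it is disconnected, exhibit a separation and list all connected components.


(X, τ) is connected.

Find clopen sets (U ∈ τ with X ∖ U ∈ τ):
  U = ∅, X ∖ U = {1, 2, 3, 4, 5} — both open, so U is clopen.
  U = {1, 2, 3, 4, 5}, X ∖ U = ∅ — both open, so U is clopen.
Only trivial clopens (∅ and X) exist, so (X, τ) is connected.
Compute connected components by grouping points that agree on all clopens:
  component: {1, 2, 3, 4, 5}


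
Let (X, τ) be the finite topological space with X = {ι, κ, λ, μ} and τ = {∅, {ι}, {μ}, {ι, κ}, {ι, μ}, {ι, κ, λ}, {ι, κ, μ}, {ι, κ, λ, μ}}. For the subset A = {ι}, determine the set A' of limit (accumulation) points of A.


A' = {κ, λ}

For each x ∈ X, list the open sets U ∈ τ with x ∈ U, then check whether U ∩ (A ∖ {x}) ≠ ∅ for every such U.
  x = ι: open {ι} ∋ x has {ι} ∩ (A ∖ {ι}) = ∅, so x is NOT a limit point.
  x = κ: opens ∋ x are {ι, κ}, {ι, κ, λ}, {ι, κ, μ}, {ι, κ, λ, μ}; each meets A ∖ {κ}, so x IS a limit point.
  x = λ: opens ∋ x are {ι, κ, λ}, {ι, κ, λ, μ}; each meets A ∖ {λ}, so x IS a limit point.
  x = μ: open {μ} ∋ x has {μ} ∩ (A ∖ {μ}) = ∅, so x is NOT a limit point.
Collecting: A' = {κ, λ}.


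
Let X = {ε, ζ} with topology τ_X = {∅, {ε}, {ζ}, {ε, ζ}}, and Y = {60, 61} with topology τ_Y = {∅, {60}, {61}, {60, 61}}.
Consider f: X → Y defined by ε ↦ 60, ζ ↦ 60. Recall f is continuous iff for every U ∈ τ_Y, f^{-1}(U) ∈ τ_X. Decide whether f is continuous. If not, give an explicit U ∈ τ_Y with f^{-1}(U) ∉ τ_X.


f IS continuous.

Compute f^{-1}(U) for each U ∈ τ_Y:
  U = ∅: f^{-1}(U) = ∅ ∈ τ_X ✓.
  U = {60}: f^{-1}(U) = {ε, ζ} ∈ τ_X ✓.
  U = {61}: f^{-1}(U) = ∅ ∈ τ_X ✓.
  U = {60, 61}: f^{-1}(U) = {ε, ζ} ∈ τ_X ✓.
Every preimage lies in τ_X, so f IS continuous.
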